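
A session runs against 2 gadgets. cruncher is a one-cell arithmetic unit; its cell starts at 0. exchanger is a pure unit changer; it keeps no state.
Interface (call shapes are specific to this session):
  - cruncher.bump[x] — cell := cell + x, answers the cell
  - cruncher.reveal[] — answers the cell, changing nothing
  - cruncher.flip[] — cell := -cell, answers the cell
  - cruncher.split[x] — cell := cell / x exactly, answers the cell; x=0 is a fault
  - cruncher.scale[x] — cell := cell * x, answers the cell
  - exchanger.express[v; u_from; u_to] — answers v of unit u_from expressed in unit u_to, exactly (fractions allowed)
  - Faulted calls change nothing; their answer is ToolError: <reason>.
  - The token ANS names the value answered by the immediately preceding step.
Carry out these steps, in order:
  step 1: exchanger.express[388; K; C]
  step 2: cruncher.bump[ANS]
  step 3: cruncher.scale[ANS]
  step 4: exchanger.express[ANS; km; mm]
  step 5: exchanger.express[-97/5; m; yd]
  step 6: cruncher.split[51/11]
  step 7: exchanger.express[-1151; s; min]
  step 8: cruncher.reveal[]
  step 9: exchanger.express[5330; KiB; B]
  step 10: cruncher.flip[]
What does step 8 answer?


Step: express[v='388'; u_from='K'; u_to='C']
Result: 2297/20
Step: bump[x='ANS']
Result: 2297/20
Step: scale[x='ANS']
Result: 5276209/400
Step: express[v='ANS'; u_from='km'; u_to='mm']
Result: 13190522500
Step: express[v='-97/5'; u_from='m'; u_to='yd']
Result: -24250/1143
Step: split[x='51/11']
Result: 58038299/20400
Step: express[v='-1151'; u_from='s'; u_to='min']
Result: -1151/60
Step: reveal[]
Result: 58038299/20400
Step: express[v='5330'; u_from='KiB'; u_to='B']
Result: 5457920
Step: flip[]
Result: -58038299/20400

Answer: 58038299/20400


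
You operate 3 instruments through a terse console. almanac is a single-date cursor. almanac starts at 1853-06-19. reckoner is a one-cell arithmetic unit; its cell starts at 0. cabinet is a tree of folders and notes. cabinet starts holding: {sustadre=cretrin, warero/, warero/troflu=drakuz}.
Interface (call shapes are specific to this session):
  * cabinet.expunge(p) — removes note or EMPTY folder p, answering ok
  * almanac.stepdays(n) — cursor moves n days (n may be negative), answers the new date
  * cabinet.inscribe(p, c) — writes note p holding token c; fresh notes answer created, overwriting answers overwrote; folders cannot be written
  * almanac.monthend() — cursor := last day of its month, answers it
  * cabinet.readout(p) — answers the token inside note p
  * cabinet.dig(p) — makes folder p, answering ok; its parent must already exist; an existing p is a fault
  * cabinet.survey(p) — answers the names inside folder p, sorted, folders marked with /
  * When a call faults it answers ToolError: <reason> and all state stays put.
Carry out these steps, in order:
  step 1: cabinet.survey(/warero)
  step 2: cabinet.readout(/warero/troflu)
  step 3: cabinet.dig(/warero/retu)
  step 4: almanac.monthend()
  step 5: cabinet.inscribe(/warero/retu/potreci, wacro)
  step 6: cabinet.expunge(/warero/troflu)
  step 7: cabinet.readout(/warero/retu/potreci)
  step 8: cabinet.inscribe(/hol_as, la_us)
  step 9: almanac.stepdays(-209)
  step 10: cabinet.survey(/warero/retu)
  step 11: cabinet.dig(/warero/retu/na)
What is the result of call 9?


>> cabinet.survey(p=/warero)
<< [troflu]
>> cabinet.readout(p=/warero/troflu)
<< drakuz
>> cabinet.dig(p=/warero/retu)
<< ok
>> almanac.monthend()
<< 1853-06-30
>> cabinet.inscribe(p=/warero/retu/potreci, c=wacro)
<< created
>> cabinet.expunge(p=/warero/troflu)
<< ok
>> cabinet.readout(p=/warero/retu/potreci)
<< wacro
>> cabinet.inscribe(p=/hol_as, c=la_us)
<< created
>> almanac.stepdays(n=-209)
<< 1852-12-03
>> cabinet.survey(p=/warero/retu)
<< [potreci]
>> cabinet.dig(p=/warero/retu/na)
<< ok

Answer: 1852-12-03


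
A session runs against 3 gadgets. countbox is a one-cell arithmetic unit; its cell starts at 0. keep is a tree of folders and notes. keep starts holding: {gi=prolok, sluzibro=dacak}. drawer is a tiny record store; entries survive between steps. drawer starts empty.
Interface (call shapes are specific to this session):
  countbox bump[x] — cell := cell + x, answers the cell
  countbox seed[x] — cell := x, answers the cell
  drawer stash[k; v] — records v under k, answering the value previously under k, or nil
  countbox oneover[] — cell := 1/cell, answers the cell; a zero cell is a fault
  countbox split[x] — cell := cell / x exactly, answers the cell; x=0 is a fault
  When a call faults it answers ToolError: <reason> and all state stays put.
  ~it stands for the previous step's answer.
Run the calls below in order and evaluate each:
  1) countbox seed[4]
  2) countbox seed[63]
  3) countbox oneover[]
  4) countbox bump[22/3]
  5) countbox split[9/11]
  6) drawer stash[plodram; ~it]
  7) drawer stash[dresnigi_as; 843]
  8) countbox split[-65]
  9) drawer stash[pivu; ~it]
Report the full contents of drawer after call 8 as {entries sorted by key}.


Answer: {dresnigi_as=843, plodram=5093/567}

Derivation:
# 1. countbox seed(4) => 4
# 2. countbox seed(63) => 63
# 3. countbox oneover() => 1/63
# 4. countbox bump(22/3) => 463/63
# 5. countbox split(9/11) => 5093/567
# 6. drawer stash(plodram, ~it) => nil
# 7. drawer stash(dresnigi_as, 843) => nil
# 8. countbox split(-65) => -5093/36855
# 9. drawer stash(pivu, ~it) => nil


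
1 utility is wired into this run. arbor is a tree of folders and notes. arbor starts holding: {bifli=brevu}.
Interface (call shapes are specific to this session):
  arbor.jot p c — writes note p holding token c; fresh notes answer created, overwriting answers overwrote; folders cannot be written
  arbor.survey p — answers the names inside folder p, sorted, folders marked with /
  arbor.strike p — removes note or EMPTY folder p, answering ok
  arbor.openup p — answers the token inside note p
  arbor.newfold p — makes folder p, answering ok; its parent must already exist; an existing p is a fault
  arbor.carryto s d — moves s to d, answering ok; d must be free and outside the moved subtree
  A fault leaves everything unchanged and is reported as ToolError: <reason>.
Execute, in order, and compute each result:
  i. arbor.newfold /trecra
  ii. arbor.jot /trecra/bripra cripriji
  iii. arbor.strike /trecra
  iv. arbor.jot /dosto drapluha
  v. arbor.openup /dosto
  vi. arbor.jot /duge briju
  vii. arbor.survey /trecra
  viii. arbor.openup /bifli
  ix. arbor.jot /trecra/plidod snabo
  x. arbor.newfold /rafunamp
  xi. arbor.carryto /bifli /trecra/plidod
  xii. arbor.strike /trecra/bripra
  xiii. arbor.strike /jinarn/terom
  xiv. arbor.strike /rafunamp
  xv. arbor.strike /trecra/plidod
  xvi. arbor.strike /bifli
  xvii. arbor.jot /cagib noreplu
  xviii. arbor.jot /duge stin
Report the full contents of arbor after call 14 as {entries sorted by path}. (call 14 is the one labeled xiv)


Answer: {bifli=brevu, dosto=drapluha, duge=briju, trecra/, trecra/plidod=snabo}

Derivation:
Do: newfold[p: /trecra]
See: ok
Do: jot[p: /trecra/bripra; c: cripriji]
See: created
Do: strike[p: /trecra]
See: ToolError: not empty
Do: jot[p: /dosto; c: drapluha]
See: created
Do: openup[p: /dosto]
See: drapluha
Do: jot[p: /duge; c: briju]
See: created
Do: survey[p: /trecra]
See: [bripra]
Do: openup[p: /bifli]
See: brevu
Do: jot[p: /trecra/plidod; c: snabo]
See: created
Do: newfold[p: /rafunamp]
See: ok
Do: carryto[s: /bifli; d: /trecra/plidod]
See: ToolError: exists
Do: strike[p: /trecra/bripra]
See: ok
Do: strike[p: /jinarn/terom]
See: ToolError: not found
Do: strike[p: /rafunamp]
See: ok
Do: strike[p: /trecra/plidod]
See: ok
Do: strike[p: /bifli]
See: ok
Do: jot[p: /cagib; c: noreplu]
See: created
Do: jot[p: /duge; c: stin]
See: overwrote


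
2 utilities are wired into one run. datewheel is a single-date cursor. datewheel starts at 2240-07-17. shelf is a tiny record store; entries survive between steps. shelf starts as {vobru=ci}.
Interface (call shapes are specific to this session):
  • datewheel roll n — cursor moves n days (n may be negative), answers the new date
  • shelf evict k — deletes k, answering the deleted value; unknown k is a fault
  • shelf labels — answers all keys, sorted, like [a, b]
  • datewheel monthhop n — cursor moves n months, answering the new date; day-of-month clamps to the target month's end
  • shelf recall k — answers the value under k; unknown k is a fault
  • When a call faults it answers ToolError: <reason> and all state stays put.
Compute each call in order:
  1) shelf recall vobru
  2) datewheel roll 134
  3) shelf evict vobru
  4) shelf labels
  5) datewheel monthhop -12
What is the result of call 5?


Answer: 2239-11-28

Derivation:
Using shelf recall with k=vobru, giving ci.
I invoke datewheel roll with n=134, and get 2240-11-28.
Using shelf evict with k=vobru: ci.
I invoke shelf labels: [].
I use datewheel monthhop with n=-12, and observe 2239-11-28.


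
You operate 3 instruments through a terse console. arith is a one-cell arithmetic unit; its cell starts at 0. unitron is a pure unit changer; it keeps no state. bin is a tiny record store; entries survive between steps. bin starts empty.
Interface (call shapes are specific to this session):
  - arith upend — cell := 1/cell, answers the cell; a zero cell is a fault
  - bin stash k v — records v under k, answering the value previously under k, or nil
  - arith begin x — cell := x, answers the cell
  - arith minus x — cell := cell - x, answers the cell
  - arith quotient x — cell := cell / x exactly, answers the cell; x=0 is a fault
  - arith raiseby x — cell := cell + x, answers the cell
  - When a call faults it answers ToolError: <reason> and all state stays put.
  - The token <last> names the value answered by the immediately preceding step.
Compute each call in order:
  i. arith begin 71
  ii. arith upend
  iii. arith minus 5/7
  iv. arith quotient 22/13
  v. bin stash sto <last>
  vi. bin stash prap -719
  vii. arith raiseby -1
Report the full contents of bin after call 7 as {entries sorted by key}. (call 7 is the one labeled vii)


Answer: {prap=-719, sto=-2262/5467}

Derivation:
Using arith begin using x→71, yielding 71.
Then arith upend, which returns 1/71.
I use arith minus using x→5/7, giving -348/497.
Calling arith quotient using x→22/13, and observe -2262/5467.
Calling bin stash using k→sto, v→<last>, — result: nil.
Then bin stash using k→prap, v→-719, which returns nil.
Using arith raiseby using x→-1, yielding -7729/5467.


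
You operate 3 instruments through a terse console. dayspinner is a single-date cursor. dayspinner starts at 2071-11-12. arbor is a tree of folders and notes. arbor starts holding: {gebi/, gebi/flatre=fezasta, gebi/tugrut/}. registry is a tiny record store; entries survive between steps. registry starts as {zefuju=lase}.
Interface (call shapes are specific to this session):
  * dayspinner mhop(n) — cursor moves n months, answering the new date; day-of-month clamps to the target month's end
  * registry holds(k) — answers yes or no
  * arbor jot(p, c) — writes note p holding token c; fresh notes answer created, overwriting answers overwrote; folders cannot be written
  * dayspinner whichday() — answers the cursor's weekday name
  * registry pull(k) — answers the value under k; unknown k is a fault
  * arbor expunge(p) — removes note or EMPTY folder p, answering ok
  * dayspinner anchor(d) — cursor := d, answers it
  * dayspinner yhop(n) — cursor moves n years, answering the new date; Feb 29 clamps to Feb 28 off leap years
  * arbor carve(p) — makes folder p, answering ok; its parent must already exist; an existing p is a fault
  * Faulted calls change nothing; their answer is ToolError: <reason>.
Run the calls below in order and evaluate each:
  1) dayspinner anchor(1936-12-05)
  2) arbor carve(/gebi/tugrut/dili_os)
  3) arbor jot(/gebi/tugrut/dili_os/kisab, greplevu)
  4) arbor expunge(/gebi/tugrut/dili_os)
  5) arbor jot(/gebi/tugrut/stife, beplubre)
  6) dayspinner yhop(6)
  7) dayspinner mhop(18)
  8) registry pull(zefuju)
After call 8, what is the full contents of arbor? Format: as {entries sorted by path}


Answer: {gebi/, gebi/flatre=fezasta, gebi/tugrut/, gebi/tugrut/dili_os/, gebi/tugrut/dili_os/kisab=greplevu, gebi/tugrut/stife=beplubre}

Derivation:
% dayspinner anchor 1936-12-05
= 1936-12-05
% arbor carve /gebi/tugrut/dili_os
= ok
% arbor jot /gebi/tugrut/dili_os/kisab greplevu
= created
% arbor expunge /gebi/tugrut/dili_os
= ToolError: not empty
% arbor jot /gebi/tugrut/stife beplubre
= created
% dayspinner yhop 6
= 1942-12-05
% dayspinner mhop 18
= 1944-06-05
% registry pull zefuju
= lase


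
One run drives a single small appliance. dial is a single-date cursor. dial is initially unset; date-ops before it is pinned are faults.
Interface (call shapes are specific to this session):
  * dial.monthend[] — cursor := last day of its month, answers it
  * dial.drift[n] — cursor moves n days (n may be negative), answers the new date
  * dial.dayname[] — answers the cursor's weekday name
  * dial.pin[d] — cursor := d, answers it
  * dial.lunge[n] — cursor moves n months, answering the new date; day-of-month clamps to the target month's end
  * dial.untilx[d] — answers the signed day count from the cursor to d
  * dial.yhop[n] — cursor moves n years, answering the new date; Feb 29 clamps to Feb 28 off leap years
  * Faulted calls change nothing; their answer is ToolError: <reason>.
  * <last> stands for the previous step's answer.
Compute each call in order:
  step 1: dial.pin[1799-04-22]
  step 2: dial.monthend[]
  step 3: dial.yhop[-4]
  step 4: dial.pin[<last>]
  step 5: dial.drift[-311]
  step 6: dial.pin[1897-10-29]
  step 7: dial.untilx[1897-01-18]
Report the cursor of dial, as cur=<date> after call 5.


==> pin(1799-04-22)
<== 1799-04-22
==> monthend()
<== 1799-04-30
==> yhop(-4)
<== 1795-04-30
==> pin(<last>)
<== 1795-04-30
==> drift(-311)
<== 1794-06-23
==> pin(1897-10-29)
<== 1897-10-29
==> untilx(1897-01-18)
<== -284

Answer: cur=1794-06-23


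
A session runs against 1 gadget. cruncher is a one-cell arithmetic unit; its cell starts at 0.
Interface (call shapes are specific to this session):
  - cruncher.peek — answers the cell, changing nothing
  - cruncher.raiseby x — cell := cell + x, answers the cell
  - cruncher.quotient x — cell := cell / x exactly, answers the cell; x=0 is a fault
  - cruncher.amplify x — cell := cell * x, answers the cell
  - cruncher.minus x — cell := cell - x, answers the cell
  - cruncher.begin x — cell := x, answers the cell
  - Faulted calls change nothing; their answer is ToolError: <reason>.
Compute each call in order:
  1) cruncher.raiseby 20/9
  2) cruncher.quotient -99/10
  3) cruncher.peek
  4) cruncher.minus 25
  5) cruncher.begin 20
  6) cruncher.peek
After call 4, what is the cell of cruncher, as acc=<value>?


Answer: acc=-22475/891

Derivation:
-> cruncher.raiseby(x: 20/9)
<- 20/9
-> cruncher.quotient(x: -99/10)
<- -200/891
-> cruncher.peek()
<- -200/891
-> cruncher.minus(x: 25)
<- -22475/891
-> cruncher.begin(x: 20)
<- 20
-> cruncher.peek()
<- 20


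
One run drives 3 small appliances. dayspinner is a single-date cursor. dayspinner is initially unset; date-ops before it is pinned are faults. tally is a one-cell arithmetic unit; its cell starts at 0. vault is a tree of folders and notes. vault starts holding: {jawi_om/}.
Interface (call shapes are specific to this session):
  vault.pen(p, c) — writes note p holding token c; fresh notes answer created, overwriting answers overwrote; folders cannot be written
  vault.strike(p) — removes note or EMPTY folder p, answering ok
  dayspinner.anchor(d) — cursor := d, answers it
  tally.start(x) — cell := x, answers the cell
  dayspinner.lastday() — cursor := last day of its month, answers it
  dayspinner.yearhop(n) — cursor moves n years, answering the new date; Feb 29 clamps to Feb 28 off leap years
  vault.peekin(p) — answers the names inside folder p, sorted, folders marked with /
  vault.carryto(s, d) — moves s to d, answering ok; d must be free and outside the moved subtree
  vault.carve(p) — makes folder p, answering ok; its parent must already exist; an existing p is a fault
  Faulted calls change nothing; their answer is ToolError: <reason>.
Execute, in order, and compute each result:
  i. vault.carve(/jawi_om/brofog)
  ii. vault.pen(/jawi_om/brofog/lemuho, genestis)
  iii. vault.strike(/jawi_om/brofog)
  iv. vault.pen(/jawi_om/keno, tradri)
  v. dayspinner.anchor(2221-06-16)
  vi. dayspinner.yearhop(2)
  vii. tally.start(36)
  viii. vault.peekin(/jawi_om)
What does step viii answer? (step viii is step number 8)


Using vault.carve using p=/jawi_om/brofog: ok.
Next I call vault.pen using p=/jawi_om/brofog/lemuho, c=genestis, giving created.
I use vault.strike using p=/jawi_om/brofog, which returns ToolError: not empty.
I run vault.pen using p=/jawi_om/keno, c=tradri, and get created.
I invoke dayspinner.anchor using d=2221-06-16, which returns 2221-06-16.
Next I call dayspinner.yearhop using n=2, giving 2223-06-16.
Next I call tally.start using x=36, yielding 36.
Then vault.peekin using p=/jawi_om: [brofog/, keno].

Answer: [brofog/, keno]


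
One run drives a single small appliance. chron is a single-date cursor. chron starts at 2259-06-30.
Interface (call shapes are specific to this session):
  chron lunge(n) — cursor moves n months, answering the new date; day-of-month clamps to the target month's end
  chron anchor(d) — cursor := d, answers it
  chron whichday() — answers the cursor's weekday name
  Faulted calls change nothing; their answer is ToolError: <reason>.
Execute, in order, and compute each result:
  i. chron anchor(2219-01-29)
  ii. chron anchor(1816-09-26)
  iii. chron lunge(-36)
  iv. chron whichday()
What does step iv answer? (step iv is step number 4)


Answer: Sunday

Derivation:
>>> chron anchor d=2219-01-29
:: 2219-01-29
>>> chron anchor d=1816-09-26
:: 1816-09-26
>>> chron lunge n=-36
:: 1813-09-26
>>> chron whichday
:: Sunday


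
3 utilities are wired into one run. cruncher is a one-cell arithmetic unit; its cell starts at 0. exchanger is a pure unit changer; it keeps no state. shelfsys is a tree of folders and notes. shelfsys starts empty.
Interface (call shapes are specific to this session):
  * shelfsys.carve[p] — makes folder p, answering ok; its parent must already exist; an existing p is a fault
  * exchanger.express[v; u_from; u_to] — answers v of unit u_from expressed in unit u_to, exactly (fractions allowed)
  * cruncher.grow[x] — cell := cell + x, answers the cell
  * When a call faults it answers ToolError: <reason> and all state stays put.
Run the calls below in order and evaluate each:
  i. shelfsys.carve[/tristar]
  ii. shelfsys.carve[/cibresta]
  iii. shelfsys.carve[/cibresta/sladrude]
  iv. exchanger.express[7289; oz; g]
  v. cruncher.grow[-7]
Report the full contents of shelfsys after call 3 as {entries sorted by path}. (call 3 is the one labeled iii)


Answer: {cibresta/, cibresta/sladrude/, tristar/}

Derivation:
==> shelfsys.carve(/tristar)
<== ok
==> shelfsys.carve(/cibresta)
<== ok
==> shelfsys.carve(/cibresta/sladrude)
<== ok
==> exchanger.express(7289, oz, g)
<== 330623478493/1600000
==> cruncher.grow(-7)
<== -7


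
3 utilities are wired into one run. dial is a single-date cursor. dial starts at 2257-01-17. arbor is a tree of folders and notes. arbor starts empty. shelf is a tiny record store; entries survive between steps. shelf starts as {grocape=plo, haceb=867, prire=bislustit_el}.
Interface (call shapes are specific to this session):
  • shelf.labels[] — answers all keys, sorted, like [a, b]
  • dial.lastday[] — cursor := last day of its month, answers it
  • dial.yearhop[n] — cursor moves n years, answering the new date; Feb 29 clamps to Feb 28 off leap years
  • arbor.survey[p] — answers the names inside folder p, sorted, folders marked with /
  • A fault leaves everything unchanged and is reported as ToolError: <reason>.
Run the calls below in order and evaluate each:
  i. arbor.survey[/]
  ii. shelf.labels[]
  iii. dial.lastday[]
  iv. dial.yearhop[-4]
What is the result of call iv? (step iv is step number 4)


CALL arbor.survey[p→/]
RET  []
CALL shelf.labels[]
RET  [grocape, haceb, prire]
CALL dial.lastday[]
RET  2257-01-31
CALL dial.yearhop[n→-4]
RET  2253-01-31

Answer: 2253-01-31


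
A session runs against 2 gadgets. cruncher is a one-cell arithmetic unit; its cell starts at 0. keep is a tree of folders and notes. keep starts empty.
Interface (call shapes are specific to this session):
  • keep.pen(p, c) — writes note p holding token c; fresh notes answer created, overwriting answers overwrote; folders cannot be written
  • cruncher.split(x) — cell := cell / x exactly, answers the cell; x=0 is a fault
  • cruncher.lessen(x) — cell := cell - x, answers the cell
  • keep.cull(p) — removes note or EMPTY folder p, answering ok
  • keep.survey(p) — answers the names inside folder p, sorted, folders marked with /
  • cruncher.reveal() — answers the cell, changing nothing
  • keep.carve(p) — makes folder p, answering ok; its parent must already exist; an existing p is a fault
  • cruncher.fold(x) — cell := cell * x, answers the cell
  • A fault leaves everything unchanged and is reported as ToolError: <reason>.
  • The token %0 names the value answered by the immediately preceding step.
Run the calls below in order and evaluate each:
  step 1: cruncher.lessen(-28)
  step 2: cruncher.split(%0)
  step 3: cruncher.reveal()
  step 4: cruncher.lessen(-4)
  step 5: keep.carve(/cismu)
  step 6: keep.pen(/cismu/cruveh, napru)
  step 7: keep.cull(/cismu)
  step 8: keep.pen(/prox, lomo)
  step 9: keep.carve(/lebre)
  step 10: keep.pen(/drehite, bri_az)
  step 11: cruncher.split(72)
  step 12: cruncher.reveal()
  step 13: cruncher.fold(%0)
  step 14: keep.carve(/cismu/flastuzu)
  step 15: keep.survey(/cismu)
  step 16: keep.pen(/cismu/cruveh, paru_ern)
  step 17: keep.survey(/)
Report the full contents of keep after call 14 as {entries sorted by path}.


Answer: {cismu/, cismu/cruveh=napru, cismu/flastuzu/, drehite=bri_az, lebre/, prox=lomo}

Derivation:
I try cruncher.lessen on x→-28, → 28.
Next I call cruncher.split on x→%0, yielding 1.
I call cruncher.reveal(), yielding 1.
I call cruncher.lessen on x→-4, yielding 5.
Then keep.carve on p→/cismu, yielding ok.
I run keep.pen on p→/cismu/cruveh, c→napru, — result: created.
Then keep.cull on p→/cismu, — result: ToolError: not empty.
I try keep.pen on p→/prox, c→lomo: created.
I call keep.carve on p→/lebre, and get ok.
I try keep.pen on p→/drehite, c→bri_az, giving created.
I call cruncher.split on x→72, and see 5/72.
Using cruncher.reveal(), and observe 5/72.
I call cruncher.fold on x→%0: 25/5184.
Now I run keep.carve on p→/cismu/flastuzu: ok.
Calling keep.survey on p→/cismu, yielding [cruveh, flastuzu/].
I use keep.pen on p→/cismu/cruveh, c→paru_ern, and see overwrote.
I use keep.survey on p→/, — result: [cismu/, drehite, lebre/, prox].


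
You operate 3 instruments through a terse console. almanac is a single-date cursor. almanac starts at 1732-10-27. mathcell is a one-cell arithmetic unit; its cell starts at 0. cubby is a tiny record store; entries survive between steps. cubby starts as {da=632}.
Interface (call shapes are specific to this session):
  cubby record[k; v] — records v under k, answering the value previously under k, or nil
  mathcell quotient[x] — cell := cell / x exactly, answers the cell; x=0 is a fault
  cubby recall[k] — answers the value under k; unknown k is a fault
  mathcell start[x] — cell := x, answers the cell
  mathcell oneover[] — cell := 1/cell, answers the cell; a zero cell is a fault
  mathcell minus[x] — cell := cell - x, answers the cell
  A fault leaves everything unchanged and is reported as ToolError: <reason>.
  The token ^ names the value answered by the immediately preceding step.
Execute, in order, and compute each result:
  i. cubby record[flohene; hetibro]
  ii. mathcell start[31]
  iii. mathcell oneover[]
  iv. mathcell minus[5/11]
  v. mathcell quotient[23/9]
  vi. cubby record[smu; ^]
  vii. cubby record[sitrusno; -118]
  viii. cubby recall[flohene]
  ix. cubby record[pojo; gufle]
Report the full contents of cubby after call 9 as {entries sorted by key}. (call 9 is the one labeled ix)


>> cubby record(k=flohene, v=hetibro)
<< nil
>> mathcell start(x=31)
<< 31
>> mathcell oneover()
<< 1/31
>> mathcell minus(x=5/11)
<< -144/341
>> mathcell quotient(x=23/9)
<< -1296/7843
>> cubby record(k=smu, v=^)
<< nil
>> cubby record(k=sitrusno, v=-118)
<< nil
>> cubby recall(k=flohene)
<< hetibro
>> cubby record(k=pojo, v=gufle)
<< nil

Answer: {da=632, flohene=hetibro, pojo=gufle, sitrusno=-118, smu=-1296/7843}


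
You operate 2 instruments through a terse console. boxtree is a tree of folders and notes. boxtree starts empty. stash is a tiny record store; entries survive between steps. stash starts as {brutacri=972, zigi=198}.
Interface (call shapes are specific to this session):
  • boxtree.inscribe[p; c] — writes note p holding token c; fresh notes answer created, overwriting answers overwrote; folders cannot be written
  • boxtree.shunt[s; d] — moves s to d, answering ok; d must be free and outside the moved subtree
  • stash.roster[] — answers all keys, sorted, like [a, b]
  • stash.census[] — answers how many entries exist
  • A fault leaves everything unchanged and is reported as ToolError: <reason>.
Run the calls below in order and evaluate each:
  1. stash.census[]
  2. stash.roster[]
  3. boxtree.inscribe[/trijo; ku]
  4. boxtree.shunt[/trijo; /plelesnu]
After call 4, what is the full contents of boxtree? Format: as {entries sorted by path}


Invoking census, which returns 2.
Invoking roster: [brutacri, zigi].
I run inscribe passing p='/trijo', c='ku', yielding created.
I use shunt passing s='/trijo', d='/plelesnu', and observe ok.

Answer: {plelesnu=ku}


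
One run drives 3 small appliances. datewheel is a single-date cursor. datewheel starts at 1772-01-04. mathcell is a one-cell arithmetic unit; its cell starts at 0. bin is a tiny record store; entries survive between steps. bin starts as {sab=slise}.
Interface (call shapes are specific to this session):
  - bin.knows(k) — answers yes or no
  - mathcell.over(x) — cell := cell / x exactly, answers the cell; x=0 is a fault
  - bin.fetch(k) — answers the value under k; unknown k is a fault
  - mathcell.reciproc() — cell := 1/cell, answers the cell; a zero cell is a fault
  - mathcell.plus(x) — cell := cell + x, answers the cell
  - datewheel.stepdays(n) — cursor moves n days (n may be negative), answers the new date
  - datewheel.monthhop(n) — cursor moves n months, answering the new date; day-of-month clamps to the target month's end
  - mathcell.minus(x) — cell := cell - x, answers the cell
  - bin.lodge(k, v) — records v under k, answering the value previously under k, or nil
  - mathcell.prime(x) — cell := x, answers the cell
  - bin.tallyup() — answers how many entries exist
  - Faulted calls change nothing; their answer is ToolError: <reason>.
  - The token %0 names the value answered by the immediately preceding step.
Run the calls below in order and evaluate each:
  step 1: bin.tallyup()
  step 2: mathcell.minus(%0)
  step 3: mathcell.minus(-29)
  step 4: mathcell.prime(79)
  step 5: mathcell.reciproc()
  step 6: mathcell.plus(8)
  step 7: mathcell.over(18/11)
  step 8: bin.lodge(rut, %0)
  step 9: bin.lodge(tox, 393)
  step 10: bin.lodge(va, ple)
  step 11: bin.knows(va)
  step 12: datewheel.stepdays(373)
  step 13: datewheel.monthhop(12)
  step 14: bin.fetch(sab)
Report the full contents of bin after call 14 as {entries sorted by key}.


Answer: {rut=2321/474, sab=slise, tox=393, va=ple}

Derivation:
Now I run tallyup(): 1.
I invoke minus on x=%0, and observe -1.
Now I run minus on x=-29, → 28.
Then prime on x=79, which returns 79.
Then reciproc: 1/79.
I use plus on x=8, and observe 633/79.
I call over on x=18/11, — result: 2321/474.
Calling lodge on k=rut, v=%0, and get nil.
Next I call lodge on k=tox, v=393, and see nil.
I use lodge on k=va, v=ple, and observe nil.
I invoke knows on k=va, → yes.
I run stepdays on n=373, — result: 1773-01-11.
Now I run monthhop on n=12, and see 1774-01-11.
Then fetch on k=sab, → slise.


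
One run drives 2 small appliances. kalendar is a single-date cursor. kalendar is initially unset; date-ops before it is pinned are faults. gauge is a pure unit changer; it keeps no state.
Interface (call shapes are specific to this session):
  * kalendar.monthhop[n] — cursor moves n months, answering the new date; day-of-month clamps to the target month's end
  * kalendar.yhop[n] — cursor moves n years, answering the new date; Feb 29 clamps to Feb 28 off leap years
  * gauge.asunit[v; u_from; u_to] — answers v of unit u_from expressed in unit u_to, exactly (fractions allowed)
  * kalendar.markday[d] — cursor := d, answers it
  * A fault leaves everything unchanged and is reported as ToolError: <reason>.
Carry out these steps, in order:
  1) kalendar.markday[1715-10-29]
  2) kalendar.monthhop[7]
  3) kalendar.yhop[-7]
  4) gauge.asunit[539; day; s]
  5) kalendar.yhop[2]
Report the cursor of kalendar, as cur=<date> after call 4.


Answer: cur=1709-05-29

Derivation:
Using kalendar.markday(d='1715-10-29'), giving 1715-10-29.
Then kalendar.monthhop(n='7'): 1716-05-29.
Invoking kalendar.yhop(n='-7'), and observe 1709-05-29.
Now I run gauge.asunit(v='539', u_from='day', u_to='s'), — result: 46569600.
Now I run kalendar.yhop(n='2'), and observe 1711-05-29.


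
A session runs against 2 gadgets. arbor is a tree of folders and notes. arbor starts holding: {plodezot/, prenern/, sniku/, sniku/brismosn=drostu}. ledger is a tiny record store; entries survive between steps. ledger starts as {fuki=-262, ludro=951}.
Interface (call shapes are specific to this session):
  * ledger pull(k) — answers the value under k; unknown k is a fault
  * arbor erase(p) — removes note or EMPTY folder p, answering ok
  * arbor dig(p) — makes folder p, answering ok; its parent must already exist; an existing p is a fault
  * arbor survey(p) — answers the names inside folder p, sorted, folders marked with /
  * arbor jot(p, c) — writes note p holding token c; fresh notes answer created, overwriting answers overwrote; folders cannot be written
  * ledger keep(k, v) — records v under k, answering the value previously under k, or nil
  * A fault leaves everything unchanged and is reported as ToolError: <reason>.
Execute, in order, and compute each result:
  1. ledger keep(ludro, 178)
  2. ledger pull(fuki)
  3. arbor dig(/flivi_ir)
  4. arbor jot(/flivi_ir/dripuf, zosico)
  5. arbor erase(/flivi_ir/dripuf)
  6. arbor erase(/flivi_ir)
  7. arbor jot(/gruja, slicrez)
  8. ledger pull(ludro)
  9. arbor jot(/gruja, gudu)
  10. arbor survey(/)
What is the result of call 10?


Answer: [gruja, plodezot/, prenern/, sniku/]

Derivation:
==> ledger keep(ludro, 178)
<== 951
==> ledger pull(fuki)
<== -262
==> arbor dig(/flivi_ir)
<== ok
==> arbor jot(/flivi_ir/dripuf, zosico)
<== created
==> arbor erase(/flivi_ir/dripuf)
<== ok
==> arbor erase(/flivi_ir)
<== ok
==> arbor jot(/gruja, slicrez)
<== created
==> ledger pull(ludro)
<== 178
==> arbor jot(/gruja, gudu)
<== overwrote
==> arbor survey(/)
<== [gruja, plodezot/, prenern/, sniku/]


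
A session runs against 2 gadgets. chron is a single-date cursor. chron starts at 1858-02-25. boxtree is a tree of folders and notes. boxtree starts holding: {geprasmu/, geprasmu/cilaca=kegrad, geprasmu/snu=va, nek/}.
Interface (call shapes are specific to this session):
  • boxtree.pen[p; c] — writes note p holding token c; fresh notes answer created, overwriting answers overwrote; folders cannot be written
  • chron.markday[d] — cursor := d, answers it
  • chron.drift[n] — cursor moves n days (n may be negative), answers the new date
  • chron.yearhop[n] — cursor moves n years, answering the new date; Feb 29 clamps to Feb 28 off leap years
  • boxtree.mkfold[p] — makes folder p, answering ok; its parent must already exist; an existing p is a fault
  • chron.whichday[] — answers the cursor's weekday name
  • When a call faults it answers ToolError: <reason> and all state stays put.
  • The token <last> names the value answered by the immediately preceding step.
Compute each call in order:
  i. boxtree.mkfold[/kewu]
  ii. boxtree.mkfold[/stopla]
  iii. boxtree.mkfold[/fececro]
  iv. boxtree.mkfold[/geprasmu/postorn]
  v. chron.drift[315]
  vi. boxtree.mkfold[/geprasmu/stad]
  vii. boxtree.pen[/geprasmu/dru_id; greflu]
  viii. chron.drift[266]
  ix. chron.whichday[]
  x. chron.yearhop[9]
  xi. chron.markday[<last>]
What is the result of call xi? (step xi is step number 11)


Answer: 1868-09-29

Derivation:
→ boxtree.mkfold(p='/kewu')
← ok
→ boxtree.mkfold(p='/stopla')
← ok
→ boxtree.mkfold(p='/fececro')
← ok
→ boxtree.mkfold(p='/geprasmu/postorn')
← ok
→ chron.drift(n='315')
← 1859-01-06
→ boxtree.mkfold(p='/geprasmu/stad')
← ok
→ boxtree.pen(p='/geprasmu/dru_id', c='greflu')
← created
→ chron.drift(n='266')
← 1859-09-29
→ chron.whichday()
← Thursday
→ chron.yearhop(n='9')
← 1868-09-29
→ chron.markday(d='<last>')
← 1868-09-29


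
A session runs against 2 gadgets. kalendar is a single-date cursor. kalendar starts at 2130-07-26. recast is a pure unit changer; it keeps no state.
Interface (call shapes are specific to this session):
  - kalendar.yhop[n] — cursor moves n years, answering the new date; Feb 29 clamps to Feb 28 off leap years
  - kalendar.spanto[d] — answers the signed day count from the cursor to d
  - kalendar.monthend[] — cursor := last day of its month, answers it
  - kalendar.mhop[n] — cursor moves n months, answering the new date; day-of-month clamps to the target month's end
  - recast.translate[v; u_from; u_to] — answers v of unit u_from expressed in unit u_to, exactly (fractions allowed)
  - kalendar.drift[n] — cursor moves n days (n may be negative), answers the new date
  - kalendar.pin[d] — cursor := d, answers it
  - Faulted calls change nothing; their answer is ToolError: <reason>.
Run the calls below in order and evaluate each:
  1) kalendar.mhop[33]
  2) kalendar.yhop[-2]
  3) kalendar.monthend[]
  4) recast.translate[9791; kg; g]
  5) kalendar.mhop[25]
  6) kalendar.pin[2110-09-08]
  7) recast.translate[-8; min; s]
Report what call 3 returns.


Answer: 2131-04-30

Derivation:
-- 1. kalendar.mhop(n→33) : 2133-04-26
-- 2. kalendar.yhop(n→-2) : 2131-04-26
-- 3. kalendar.monthend() : 2131-04-30
-- 4. recast.translate(v→9791, u_from→kg, u_to→g) : 9791000
-- 5. kalendar.mhop(n→25) : 2133-05-30
-- 6. kalendar.pin(d→2110-09-08) : 2110-09-08
-- 7. recast.translate(v→-8, u_from→min, u_to→s) : -480


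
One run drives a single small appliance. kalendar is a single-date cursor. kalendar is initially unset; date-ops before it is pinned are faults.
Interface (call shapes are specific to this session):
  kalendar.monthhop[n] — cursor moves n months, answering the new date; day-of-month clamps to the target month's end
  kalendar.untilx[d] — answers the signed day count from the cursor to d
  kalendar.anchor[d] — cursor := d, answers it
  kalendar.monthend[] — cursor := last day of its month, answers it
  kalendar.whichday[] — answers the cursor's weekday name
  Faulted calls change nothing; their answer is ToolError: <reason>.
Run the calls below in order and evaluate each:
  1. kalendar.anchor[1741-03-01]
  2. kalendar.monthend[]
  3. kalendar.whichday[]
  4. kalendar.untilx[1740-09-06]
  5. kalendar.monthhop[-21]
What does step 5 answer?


Answer: 1739-06-30

Derivation:
-> anchor(d: 1741-03-01)
<- 1741-03-01
-> monthend()
<- 1741-03-31
-> whichday()
<- Friday
-> untilx(d: 1740-09-06)
<- -206
-> monthhop(n: -21)
<- 1739-06-30


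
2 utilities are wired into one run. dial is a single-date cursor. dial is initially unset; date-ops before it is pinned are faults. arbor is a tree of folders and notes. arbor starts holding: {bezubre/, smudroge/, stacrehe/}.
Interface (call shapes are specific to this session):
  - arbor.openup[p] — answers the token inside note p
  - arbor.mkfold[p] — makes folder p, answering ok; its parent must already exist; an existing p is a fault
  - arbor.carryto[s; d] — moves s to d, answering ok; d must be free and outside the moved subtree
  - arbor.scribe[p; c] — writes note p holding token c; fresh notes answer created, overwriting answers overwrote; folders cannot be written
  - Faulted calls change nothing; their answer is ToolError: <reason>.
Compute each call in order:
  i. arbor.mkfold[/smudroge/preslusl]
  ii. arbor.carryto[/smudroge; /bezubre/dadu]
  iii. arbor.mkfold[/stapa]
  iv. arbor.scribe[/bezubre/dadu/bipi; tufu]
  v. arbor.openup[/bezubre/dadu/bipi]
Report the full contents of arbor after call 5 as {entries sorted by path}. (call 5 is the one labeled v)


Answer: {bezubre/, bezubre/dadu/, bezubre/dadu/bipi=tufu, bezubre/dadu/preslusl/, stacrehe/, stapa/}

Derivation:
-- arbor.mkfold(/smudroge/preslusl) == ok
-- arbor.carryto(/smudroge, /bezubre/dadu) == ok
-- arbor.mkfold(/stapa) == ok
-- arbor.scribe(/bezubre/dadu/bipi, tufu) == created
-- arbor.openup(/bezubre/dadu/bipi) == tufu


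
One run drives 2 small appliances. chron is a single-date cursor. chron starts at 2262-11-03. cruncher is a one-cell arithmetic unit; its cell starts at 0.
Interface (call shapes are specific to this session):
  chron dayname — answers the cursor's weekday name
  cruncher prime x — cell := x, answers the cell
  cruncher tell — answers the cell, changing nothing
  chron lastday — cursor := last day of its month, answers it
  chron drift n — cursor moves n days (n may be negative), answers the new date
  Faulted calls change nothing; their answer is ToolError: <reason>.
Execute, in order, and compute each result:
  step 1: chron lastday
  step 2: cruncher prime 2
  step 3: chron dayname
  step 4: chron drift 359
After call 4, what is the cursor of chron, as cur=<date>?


-- chron lastday() : 2262-11-30
-- cruncher prime(x→2) : 2
-- chron dayname() : Sunday
-- chron drift(n→359) : 2263-11-24

Answer: cur=2263-11-24


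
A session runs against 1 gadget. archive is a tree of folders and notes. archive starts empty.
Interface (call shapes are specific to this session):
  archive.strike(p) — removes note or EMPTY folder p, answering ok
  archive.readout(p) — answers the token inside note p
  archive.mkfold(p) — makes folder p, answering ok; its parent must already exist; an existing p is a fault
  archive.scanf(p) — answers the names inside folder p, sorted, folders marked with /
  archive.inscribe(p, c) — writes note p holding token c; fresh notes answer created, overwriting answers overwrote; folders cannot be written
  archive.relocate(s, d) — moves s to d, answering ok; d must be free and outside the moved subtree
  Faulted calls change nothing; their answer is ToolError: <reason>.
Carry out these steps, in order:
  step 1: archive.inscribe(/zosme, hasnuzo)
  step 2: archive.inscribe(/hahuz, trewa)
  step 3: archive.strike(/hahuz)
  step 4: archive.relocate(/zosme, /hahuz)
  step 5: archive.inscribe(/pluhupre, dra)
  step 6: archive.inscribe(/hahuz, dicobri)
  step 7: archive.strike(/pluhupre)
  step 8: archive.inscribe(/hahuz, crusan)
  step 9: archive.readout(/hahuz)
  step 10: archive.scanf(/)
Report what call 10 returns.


Answer: [hahuz]

Derivation:
→ inscribe(/zosme, hasnuzo)
← created
→ inscribe(/hahuz, trewa)
← created
→ strike(/hahuz)
← ok
→ relocate(/zosme, /hahuz)
← ok
→ inscribe(/pluhupre, dra)
← created
→ inscribe(/hahuz, dicobri)
← overwrote
→ strike(/pluhupre)
← ok
→ inscribe(/hahuz, crusan)
← overwrote
→ readout(/hahuz)
← crusan
→ scanf(/)
← [hahuz]


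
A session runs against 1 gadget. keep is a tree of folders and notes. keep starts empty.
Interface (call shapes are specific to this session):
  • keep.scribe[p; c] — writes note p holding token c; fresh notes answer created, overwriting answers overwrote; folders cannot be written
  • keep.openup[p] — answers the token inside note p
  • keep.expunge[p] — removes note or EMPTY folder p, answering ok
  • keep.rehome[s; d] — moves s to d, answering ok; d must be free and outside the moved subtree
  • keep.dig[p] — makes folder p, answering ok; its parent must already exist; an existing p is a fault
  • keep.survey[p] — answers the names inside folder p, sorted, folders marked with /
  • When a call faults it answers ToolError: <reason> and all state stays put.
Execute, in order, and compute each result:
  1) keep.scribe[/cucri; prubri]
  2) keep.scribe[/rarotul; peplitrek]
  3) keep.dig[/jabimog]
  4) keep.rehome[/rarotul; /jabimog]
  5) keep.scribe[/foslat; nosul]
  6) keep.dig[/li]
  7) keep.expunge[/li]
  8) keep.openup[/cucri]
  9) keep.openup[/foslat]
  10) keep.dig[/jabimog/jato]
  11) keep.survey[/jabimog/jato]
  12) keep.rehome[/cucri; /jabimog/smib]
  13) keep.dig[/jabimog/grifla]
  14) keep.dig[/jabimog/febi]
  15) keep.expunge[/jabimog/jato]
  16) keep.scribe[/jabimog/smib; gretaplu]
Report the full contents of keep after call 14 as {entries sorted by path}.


Answer: {foslat=nosul, jabimog/, jabimog/febi/, jabimog/grifla/, jabimog/jato/, jabimog/smib=prubri, rarotul=peplitrek}

Derivation:
Next I call scribe passing p='/cucri', c='prubri', which returns created.
Next I call scribe passing p='/rarotul', c='peplitrek', giving created.
I run dig passing p='/jabimog', which returns ok.
I call rehome passing s='/rarotul', d='/jabimog', → ToolError: exists.
Using scribe passing p='/foslat', c='nosul', yielding created.
I invoke dig passing p='/li', giving ok.
I try expunge passing p='/li', and see ok.
Using openup passing p='/cucri', which returns prubri.
Using openup passing p='/foslat', giving nosul.
Calling dig passing p='/jabimog/jato', and get ok.
I call survey passing p='/jabimog/jato', — result: [].
I call rehome passing s='/cucri', d='/jabimog/smib', and observe ok.
Calling dig passing p='/jabimog/grifla', and get ok.
I call dig passing p='/jabimog/febi', yielding ok.
Now I run expunge passing p='/jabimog/jato', yielding ok.
I try scribe passing p='/jabimog/smib', c='gretaplu', — result: overwrote.
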